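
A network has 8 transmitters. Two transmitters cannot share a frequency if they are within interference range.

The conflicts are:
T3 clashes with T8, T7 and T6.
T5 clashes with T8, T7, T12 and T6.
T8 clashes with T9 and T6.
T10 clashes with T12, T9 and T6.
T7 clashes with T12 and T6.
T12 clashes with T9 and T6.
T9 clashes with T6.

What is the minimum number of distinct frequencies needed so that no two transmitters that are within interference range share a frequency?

4

T10, T12, T9, T6 are mutually in conflict, so at least 4 frequencies are needed.
4 frequencies suffice: frequency 1 → {T6}; frequency 2 → {T8, T12}; frequency 3 → {T3, T5, T9}; frequency 4 → {T10, T7}. No two conflicting transmitters share a frequency.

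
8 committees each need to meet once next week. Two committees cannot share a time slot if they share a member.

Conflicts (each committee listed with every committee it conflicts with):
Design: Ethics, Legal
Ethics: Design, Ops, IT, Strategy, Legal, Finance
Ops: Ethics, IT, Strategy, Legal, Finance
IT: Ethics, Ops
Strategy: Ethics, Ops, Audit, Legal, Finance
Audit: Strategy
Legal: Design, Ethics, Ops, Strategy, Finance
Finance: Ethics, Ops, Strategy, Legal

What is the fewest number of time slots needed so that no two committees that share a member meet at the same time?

Ethics, Ops, Strategy, Legal, Finance all conflict with each other, so at least 5 time slots are needed.
5 time slots suffice: time slot 1 → {Ethics, Audit}; time slot 2 → {IT, Legal}; time slot 3 → {Design, Strategy}; time slot 4 → {Ops}; time slot 5 → {Finance}. Every pair that conflicts lands in different time slots.

5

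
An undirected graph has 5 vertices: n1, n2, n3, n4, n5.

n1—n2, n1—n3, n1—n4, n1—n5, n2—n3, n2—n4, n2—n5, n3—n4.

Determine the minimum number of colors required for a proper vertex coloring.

n1, n2, n3, n4 are pairwise adjacent (a clique of size 4), so at least 4 colors are needed.
A valid assignment using 4 colors: n1=1, n2=2, n3=3, n4=4, n5=3. No two adjacent vertices share a color.

4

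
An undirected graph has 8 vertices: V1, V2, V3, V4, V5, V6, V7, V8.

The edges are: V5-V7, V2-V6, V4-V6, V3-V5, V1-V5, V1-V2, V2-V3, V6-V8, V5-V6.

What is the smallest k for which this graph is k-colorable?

V4 and V6 are adjacent, so at least 2 colors are needed.
2 colors suffice: color 1 → {V2, V4, V5, V8}; color 2 → {V1, V3, V6, V7}. Every edge joins two different colors.

2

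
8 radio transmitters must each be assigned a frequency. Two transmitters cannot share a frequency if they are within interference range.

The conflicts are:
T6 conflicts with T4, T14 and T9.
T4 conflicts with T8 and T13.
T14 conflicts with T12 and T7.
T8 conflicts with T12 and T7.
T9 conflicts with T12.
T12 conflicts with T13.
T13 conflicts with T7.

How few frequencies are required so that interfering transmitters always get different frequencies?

3

The cycle T7-T14-T6-T4-T8-T7 has odd length 5, so it cannot be 2-colored; at least 3 frequencies are needed.
3 frequencies suffice: frequency 1 → {T6, T12, T7}; frequency 2 → {T14, T8, T9, T13}; frequency 3 → {T4}. Each listed conflict is separated.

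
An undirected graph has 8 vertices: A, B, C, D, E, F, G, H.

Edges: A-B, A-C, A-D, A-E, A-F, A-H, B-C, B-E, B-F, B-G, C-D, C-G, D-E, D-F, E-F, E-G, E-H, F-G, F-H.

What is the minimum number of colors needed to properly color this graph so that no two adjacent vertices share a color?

A, D, E, F are pairwise adjacent (a clique of size 4), so at least 4 colors are needed.
4 colors suffice: A=blue, B=yellow, C=red, D=yellow, E=red, F=green, G=blue, H=yellow. No two adjacent vertices share a color.

4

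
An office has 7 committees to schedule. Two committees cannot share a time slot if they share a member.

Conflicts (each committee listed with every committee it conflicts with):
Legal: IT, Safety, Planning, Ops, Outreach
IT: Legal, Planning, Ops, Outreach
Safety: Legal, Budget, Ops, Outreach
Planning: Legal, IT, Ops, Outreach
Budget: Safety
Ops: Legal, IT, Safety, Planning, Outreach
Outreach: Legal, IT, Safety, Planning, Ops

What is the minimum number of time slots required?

Legal, IT, Planning, Ops, Outreach are mutually in conflict, so at least 5 time slots are needed.
5 time slots suffice: time slot 1 → {Legal, Budget}; time slot 2 → {Outreach}; time slot 3 → {Ops}; time slot 4 → {IT, Safety}; time slot 5 → {Planning}. Every pair that conflicts lands in different time slots.

5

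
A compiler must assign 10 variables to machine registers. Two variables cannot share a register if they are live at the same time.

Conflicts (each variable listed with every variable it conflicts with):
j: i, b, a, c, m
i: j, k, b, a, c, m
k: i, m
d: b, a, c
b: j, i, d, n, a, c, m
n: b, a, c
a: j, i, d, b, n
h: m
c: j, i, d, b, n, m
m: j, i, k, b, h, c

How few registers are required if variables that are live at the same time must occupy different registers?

j, i, b, c, m pairwise conflict, so at least 5 registers are needed.
5 registers suffice: register 1 → {k, b, h}; register 2 → {a, c}; register 3 → {i, d, n}; register 4 → {m}; register 5 → {j}. No two conflicting variables share a register.

5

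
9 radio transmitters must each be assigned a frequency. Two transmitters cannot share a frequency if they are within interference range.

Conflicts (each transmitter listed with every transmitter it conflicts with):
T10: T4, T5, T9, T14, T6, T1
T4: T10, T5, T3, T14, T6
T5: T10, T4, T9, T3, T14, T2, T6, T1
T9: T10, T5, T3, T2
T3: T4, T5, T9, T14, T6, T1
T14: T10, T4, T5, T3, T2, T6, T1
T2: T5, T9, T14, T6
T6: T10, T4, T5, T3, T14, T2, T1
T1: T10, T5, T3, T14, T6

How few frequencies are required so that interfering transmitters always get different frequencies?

5

T10, T4, T5, T14, T6 are mutually in conflict, so at least 5 frequencies are needed.
A valid assignment using 5 frequencies: T10=4, T4=5, T5=1, T9=2, T3=4, T14=3, T2=4, T6=2, T1=5. Every pair that conflicts lands in different frequencies.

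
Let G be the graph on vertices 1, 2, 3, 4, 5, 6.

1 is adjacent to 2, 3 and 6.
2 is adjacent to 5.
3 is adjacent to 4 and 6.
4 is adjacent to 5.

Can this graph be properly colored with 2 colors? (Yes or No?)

1, 3, 6 are mutually adjacent, so at least 3 colors are needed.
So 2 colors are not enough.

No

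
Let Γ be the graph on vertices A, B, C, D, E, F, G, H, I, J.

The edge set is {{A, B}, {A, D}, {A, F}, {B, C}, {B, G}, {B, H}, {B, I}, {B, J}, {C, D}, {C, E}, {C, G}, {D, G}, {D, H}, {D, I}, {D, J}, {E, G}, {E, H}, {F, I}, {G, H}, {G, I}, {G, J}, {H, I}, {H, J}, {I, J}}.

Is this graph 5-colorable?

Yes

The chromatic number is 5. D, G, H, I, J are pairwise adjacent (a clique of size 5), so at least 5 colors are needed.
5 colors suffice: color red → {A, G}; color blue → {B, D, E, F}; color green → {C, I}; color yellow → {H}; color purple → {J}.
That is already a proper 5-coloring.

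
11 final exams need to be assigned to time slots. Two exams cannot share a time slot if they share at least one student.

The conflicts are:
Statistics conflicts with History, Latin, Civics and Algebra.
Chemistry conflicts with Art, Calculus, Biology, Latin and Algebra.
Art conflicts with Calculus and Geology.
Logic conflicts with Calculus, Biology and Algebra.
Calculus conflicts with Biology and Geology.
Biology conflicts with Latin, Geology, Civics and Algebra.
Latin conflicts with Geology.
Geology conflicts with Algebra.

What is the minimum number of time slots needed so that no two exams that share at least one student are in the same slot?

Chemistry, Biology, Algebra pairwise conflict, so at least 3 time slots are needed.
3 time slots suffice: Statistics=1, Chemistry=3, Art=1, Logic=3, Calculus=2, Biology=1, History=2, Latin=2, Geology=3, Civics=2, Algebra=2. Every pair that conflicts lands in different time slots.

3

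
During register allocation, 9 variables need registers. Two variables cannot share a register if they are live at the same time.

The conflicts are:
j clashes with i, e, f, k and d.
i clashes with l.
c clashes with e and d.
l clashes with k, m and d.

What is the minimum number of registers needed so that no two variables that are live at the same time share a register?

2

j and f conflict, so at least 2 registers are needed.
Using 2 registers: j=1, i=2, c=1, e=2, f=2, l=1, k=2, m=2, d=2. Every pair that conflicts lands in different registers.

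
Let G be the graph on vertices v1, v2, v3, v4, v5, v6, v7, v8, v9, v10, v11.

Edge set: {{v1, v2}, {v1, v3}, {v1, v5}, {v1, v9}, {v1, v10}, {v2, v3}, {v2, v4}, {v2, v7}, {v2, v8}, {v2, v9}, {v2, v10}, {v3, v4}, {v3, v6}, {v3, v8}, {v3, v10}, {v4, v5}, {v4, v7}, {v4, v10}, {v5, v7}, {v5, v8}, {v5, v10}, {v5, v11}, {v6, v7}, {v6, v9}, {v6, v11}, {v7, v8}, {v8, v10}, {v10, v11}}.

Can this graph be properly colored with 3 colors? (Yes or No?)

v2, v3, v4, v10 are mutually adjacent (a clique of size 4), so at least 4 colors are needed.
So 3 colors are not enough.

No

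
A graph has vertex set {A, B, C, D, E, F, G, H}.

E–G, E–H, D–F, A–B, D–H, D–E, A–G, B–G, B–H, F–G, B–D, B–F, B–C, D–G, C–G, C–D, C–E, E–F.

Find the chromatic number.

4

B, C, D, G form a clique, so at least 4 colors are needed.
4 colors suffice: A=2, B=1, C=4, D=2, E=1, F=4, G=3, H=3. No two adjacent vertices share a color.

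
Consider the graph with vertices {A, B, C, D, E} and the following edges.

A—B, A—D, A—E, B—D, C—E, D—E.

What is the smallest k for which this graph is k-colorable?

A, B, D are pairwise adjacent, so at least 3 colors are needed.
3 colors suffice: color 1 → {C, D}; color 2 → {A}; color 3 → {B, E}. No two adjacent vertices share a color.

3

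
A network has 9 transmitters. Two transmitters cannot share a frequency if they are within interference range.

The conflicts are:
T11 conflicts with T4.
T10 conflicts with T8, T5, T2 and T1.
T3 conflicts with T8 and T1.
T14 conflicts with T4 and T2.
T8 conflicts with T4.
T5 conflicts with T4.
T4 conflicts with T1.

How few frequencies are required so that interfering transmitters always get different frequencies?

The cycle T8-T10-T2-T14-T4-T8 has odd length 5, so it cannot be 2-colored; at least 3 frequencies are needed.
A valid assignment using 3 frequencies: T11=2, T10=1, T3=1, T14=3, T8=2, T5=2, T4=1, T2=2, T1=2. No two conflicting transmitters share a frequency.

3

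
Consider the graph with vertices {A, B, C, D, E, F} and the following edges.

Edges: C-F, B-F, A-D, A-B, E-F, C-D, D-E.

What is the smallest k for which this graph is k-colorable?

The cycle B-F-C-D-A-B has odd length 5, so it cannot be 2-colored; at least 3 colors are needed.
One proper 3-coloring: A=blue, B=green, C=blue, D=red, E=blue, F=red. Every edge joins two different colors.

3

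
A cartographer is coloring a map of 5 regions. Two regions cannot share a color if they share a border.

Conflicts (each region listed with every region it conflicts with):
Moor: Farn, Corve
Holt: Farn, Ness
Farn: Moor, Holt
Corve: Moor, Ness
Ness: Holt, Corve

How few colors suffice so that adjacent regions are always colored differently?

The cycle Ness-Corve-Moor-Farn-Holt-Ness has odd length 5, so it cannot be 2-colored; at least 3 colors are needed.
3 colors suffice: Moor=1, Holt=3, Farn=2, Corve=2, Ness=1. No two conflicting regions share a color.

3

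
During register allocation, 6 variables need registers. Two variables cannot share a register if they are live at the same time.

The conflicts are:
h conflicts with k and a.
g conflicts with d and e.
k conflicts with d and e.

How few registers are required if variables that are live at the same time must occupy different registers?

k and e conflict, so at least 2 registers are needed.
2 registers suffice: register 1 → {g, k, a}; register 2 → {h, d, e}. No two conflicting variables share a register.

2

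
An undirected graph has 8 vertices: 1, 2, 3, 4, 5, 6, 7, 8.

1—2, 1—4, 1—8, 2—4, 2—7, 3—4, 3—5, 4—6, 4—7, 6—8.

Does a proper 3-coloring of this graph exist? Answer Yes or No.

Yes

The chromatic number is 3. 2, 4, 7 are mutually adjacent, so at least 3 colors are needed.
A valid assignment using 3 colors: 1=c, 2=b, 3=b, 4=a, 5=a, 6=b, 7=c, 8=a.
That is already a proper 3-coloring.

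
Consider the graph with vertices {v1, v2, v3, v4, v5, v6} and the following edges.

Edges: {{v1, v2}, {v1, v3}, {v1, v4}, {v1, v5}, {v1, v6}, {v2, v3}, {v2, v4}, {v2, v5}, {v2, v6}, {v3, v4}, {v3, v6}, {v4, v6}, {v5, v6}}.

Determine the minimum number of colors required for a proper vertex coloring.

5

v1, v2, v3, v4, v6 are mutually adjacent (a clique of size 5), so at least 5 colors are needed.
5 colors suffice: color 1 → {v1}; color 2 → {v2}; color 3 → {v6}; color 4 → {v4, v5}; color 5 → {v3}. Each edge has distinct colors on its endpoints.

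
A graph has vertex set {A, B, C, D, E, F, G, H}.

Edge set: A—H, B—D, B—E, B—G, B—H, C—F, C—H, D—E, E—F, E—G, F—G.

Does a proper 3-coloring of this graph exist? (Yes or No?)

Yes

The chromatic number is 3. B, D, E are pairwise adjacent, so at least 3 colors are needed.
3 colors suffice: color 1 → {E, H}; color 2 → {A, B, F}; color 3 → {C, D, G}.
That is already a proper 3-coloring.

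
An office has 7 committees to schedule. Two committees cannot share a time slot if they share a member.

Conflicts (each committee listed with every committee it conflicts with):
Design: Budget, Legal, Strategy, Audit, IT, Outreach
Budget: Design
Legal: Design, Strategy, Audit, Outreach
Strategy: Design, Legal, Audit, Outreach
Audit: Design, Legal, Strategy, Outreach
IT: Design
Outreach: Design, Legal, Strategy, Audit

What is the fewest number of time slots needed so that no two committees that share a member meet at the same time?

Design, Legal, Strategy, Audit, Outreach are mutually in conflict, so at least 5 time slots are needed.
5 time slots suffice: time slot 1 → {Design}; time slot 2 → {Budget, Legal, IT}; time slot 3 → {Strategy}; time slot 4 → {Outreach}; time slot 5 → {Audit}. Every pair that conflicts lands in different time slots.

5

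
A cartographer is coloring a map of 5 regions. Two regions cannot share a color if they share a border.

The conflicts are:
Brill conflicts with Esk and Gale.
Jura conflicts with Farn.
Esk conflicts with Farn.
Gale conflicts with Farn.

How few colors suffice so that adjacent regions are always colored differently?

Gale and Farn conflict, so at least 2 colors are needed.
A valid assignment using 2 colors: Brill=1, Jura=2, Esk=2, Gale=2, Farn=1. No two conflicting regions share a color.

2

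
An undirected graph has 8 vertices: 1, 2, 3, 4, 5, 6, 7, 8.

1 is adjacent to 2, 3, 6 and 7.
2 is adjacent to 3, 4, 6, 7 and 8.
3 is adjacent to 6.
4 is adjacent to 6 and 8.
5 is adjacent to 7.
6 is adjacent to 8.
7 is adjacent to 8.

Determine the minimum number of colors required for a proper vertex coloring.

2, 4, 6, 8 are mutually adjacent (a clique of size 4), so at least 4 colors are needed.
A valid assignment using 4 colors: 1=green, 2=red, 3=yellow, 4=yellow, 5=red, 6=blue, 7=blue, 8=green. Every edge joins two different colors.

4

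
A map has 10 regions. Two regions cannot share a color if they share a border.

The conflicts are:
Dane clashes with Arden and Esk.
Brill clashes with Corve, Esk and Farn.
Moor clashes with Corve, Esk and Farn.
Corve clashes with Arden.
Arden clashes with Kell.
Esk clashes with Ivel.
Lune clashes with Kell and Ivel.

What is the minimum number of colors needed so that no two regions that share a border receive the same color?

The cycle Corve-Arden-Dane-Esk-Brill-Corve has odd length 5, so it cannot be 2-colored; at least 3 colors are needed.
One proper 3-coloring: Dane=2, Brill=3, Moor=3, Corve=2, Arden=1, Esk=1, Lune=1, Kell=2, Ivel=2, Farn=1. Each listed conflict is separated.

3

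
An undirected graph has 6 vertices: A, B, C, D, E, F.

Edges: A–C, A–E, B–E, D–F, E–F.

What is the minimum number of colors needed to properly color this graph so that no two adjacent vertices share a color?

2

A and E are adjacent, so at least 2 colors are needed.
2 colors suffice: A=2, B=2, C=1, D=1, E=1, F=2. No two adjacent vertices share a color.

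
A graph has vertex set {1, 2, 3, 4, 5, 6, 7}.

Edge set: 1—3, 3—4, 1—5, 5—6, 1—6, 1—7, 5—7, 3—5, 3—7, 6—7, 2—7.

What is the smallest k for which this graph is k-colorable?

4

1, 3, 5, 7 are pairwise adjacent (a clique of size 4), so at least 4 colors are needed.
4 colors suffice: color red → {4, 7}; color blue → {1, 2}; color green → {5}; color yellow → {3, 6}. No two adjacent vertices share a color.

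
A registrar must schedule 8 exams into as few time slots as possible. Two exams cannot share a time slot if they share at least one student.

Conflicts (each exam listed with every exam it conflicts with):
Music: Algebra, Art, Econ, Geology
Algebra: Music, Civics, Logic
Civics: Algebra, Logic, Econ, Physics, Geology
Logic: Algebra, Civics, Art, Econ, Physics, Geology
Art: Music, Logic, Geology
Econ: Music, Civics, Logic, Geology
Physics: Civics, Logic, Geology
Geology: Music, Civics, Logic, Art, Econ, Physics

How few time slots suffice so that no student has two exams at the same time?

4

Civics, Logic, Econ, Geology are mutually in conflict, so at least 4 time slots are needed.
Using 4 time slots: Music=2, Algebra=1, Civics=3, Logic=2, Art=3, Econ=4, Physics=4, Geology=1. Every pair that conflicts lands in different time slots.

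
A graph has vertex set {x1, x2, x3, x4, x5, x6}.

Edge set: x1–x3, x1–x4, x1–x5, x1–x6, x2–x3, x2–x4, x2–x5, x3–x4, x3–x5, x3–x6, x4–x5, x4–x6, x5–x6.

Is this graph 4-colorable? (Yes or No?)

No

x1, x3, x4, x5, x6 are mutually adjacent (a clique of size 5), so at least 5 colors are needed.
So 4 colors are not enough.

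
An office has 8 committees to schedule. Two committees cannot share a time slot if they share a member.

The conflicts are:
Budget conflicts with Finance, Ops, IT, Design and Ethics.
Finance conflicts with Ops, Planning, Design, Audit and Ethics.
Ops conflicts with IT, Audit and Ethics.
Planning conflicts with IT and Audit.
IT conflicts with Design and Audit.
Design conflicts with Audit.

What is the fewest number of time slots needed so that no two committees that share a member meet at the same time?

4

Budget, Finance, Ops, Ethics pairwise conflict, so at least 4 time slots are needed.
4 time slots suffice: time slot 1 → {Finance, IT}; time slot 2 → {Budget, Audit}; time slot 3 → {Ops, Planning, Design}; time slot 4 → {Ethics}. Each listed conflict is separated.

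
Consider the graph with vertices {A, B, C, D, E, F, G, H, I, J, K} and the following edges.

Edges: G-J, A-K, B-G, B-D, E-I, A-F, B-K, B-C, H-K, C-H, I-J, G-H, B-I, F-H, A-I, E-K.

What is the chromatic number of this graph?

2

G and H are adjacent, so at least 2 colors are needed.
A valid assignment using 2 colors: A=1, B=1, C=2, D=2, E=1, F=2, G=2, H=1, I=2, J=1, K=2. No two adjacent vertices share a color.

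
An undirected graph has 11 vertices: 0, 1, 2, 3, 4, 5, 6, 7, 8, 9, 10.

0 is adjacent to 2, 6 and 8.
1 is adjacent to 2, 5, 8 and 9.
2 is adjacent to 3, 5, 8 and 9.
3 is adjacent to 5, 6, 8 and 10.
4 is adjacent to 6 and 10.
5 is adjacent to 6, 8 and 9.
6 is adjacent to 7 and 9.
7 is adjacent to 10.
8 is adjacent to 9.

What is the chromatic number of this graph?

1, 2, 5, 8, 9 form a clique, so at least 5 colors are needed.
A valid assignment using 5 colors: 0=green, 1=purple, 2=blue, 3=yellow, 4=blue, 5=green, 6=red, 7=blue, 8=red, 9=yellow, 10=red. Every edge joins two different colors.

5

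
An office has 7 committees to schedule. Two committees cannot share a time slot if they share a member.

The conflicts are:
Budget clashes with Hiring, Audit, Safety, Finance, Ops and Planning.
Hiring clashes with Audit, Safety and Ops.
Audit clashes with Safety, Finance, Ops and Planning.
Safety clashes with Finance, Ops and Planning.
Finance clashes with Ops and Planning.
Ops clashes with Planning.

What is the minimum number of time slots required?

6

Budget, Audit, Safety, Finance, Ops, Planning all conflict with each other, so at least 6 time slots are needed.
6 time slots suffice: time slot 1 → {Safety}; time slot 2 → {Audit}; time slot 3 → {Ops}; time slot 4 → {Budget}; time slot 5 → {Hiring, Planning}; time slot 6 → {Finance}. No two conflicting committees share a time slot.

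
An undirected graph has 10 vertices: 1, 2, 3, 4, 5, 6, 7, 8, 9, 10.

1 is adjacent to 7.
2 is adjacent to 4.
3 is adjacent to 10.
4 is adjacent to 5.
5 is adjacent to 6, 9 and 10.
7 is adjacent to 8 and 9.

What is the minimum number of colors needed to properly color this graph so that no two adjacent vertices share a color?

5 and 6 are adjacent, so at least 2 colors are needed.
A valid assignment using 2 colors: 1=b, 2=a, 3=a, 4=b, 5=a, 6=b, 7=a, 8=b, 9=b, 10=b. Every edge joins two different colors.

2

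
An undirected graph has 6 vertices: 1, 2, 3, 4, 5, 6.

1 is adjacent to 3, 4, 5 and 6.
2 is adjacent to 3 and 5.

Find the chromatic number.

2

2 and 5 are adjacent, so at least 2 colors are needed.
2 colors suffice: color red → {1, 2}; color blue → {3, 4, 5, 6}. Every edge joins two different colors.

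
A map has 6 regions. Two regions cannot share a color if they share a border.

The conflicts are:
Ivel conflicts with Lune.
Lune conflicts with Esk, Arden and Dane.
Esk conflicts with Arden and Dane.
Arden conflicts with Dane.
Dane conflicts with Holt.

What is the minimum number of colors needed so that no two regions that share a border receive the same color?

Lune, Esk, Arden, Dane are mutually in conflict, so at least 4 colors are needed.
One proper 4-coloring: Ivel=1, Lune=2, Esk=3, Arden=4, Dane=1, Holt=2. Every pair that conflicts lands in different colors.

4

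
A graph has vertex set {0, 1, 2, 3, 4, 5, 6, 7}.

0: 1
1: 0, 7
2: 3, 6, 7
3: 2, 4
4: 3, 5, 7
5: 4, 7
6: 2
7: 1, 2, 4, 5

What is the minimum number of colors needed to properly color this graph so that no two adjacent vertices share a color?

4, 5, 7 are mutually adjacent, so at least 3 colors are needed.
One proper 3-coloring: 0=red, 1=blue, 2=blue, 3=red, 4=blue, 5=green, 6=red, 7=red. Every edge joins two different colors.

3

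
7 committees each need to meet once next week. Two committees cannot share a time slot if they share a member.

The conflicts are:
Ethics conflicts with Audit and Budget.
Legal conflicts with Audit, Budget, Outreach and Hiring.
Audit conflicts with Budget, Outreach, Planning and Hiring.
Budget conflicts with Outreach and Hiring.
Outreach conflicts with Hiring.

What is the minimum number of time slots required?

5

Legal, Audit, Budget, Outreach, Hiring all conflict with each other, so at least 5 time slots are needed.
5 time slots suffice: time slot 1 → {Audit}; time slot 2 → {Budget, Planning}; time slot 3 → {Ethics, Hiring}; time slot 4 → {Legal}; time slot 5 → {Outreach}. No two conflicting committees share a time slot.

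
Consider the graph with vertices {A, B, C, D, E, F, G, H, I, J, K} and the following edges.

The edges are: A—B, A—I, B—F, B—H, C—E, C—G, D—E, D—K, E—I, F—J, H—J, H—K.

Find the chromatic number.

3

The cycle B-H-K-D-E-I-A-B has odd length 7, so it cannot be 2-colored; at least 3 colors are needed.
3 colors suffice: color red → {B, E, G, J, K}; color blue → {C, D, F, H, I}; color green → {A}. No two adjacent vertices share a color.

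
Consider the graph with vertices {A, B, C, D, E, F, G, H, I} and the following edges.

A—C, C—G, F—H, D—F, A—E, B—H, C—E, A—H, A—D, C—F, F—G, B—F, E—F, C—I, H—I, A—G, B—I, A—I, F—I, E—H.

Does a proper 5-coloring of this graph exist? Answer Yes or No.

The chromatic number is 4. B, F, H, I are pairwise adjacent (a clique of size 4), so at least 4 colors are needed.
4 colors suffice: color 1 → {A, F}; color 2 → {C, D, H}; color 3 → {E, G, I}; color 4 → {B}.
Since 5 ≥ 4, a proper 5-coloring certainly exists.

Yes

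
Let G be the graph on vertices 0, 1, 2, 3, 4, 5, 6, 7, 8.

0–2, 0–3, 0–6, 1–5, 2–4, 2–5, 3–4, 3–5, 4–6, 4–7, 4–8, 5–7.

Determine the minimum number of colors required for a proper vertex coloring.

2

0 and 2 are adjacent, so at least 2 colors are needed.
A valid assignment using 2 colors: 0=red, 1=blue, 2=blue, 3=blue, 4=red, 5=red, 6=blue, 7=blue, 8=blue. Each edge has distinct colors on its endpoints.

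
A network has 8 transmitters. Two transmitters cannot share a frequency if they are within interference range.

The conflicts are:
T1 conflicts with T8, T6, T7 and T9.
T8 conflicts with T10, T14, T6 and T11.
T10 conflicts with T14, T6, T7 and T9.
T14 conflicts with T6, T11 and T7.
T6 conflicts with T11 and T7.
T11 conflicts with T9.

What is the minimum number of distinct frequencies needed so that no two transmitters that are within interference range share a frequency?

4

T8, T14, T6, T11 are mutually in conflict, so at least 4 frequencies are needed.
A valid assignment using 4 frequencies: T1=2, T8=4, T10=3, T14=2, T6=1, T11=3, T7=4, T9=1. No two conflicting transmitters share a frequency.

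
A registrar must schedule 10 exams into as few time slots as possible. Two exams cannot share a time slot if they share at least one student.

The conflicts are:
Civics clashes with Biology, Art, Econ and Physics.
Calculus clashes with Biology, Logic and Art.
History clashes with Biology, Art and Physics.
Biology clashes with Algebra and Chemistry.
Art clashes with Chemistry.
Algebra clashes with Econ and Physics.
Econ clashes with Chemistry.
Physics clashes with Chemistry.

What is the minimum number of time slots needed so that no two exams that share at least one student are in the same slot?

2

History and Art conflict, so at least 2 time slots are needed.
2 time slots suffice: time slot 1 → {Biology, Logic, Art, Econ, Physics}; time slot 2 → {Civics, Calculus, History, Algebra, Chemistry}. No two conflicting exams share a time slot.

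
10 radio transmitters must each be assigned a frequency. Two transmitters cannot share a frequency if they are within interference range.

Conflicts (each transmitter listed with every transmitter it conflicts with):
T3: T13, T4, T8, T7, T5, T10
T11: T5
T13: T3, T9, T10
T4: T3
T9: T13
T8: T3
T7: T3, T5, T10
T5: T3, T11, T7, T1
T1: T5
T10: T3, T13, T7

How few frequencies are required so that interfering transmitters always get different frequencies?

3

T3, T7, T10 are mutually in conflict, so at least 3 frequencies are needed.
3 frequencies suffice: frequency 1 → {T3, T11, T9, T1}; frequency 2 → {T4, T8, T5, T10}; frequency 3 → {T13, T7}. Each listed conflict is separated.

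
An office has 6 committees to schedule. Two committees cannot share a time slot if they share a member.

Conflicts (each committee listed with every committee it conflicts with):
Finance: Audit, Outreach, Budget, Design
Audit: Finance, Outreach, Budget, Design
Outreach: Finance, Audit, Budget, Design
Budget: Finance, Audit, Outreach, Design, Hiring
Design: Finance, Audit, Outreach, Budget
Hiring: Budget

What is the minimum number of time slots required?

5

Finance, Audit, Outreach, Budget, Design all conflict with each other, so at least 5 time slots are needed.
A valid assignment using 5 time slots: Finance=2, Audit=5, Outreach=4, Budget=1, Design=3, Hiring=2. Every pair that conflicts lands in different time slots.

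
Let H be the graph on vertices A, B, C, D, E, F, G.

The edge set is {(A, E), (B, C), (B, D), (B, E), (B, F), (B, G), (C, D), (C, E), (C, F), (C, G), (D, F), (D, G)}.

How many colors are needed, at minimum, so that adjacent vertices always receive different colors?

4

B, C, D, G form a clique, so at least 4 colors are needed.
4 colors suffice: color 1 → {A, B}; color 2 → {C}; color 3 → {D, E}; color 4 → {F, G}. Every edge joins two different colors.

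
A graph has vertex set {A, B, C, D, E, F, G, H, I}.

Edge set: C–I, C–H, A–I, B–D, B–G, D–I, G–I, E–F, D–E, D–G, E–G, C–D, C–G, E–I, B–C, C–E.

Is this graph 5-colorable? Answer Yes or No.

The chromatic number is 5. C, D, E, G, I are pairwise adjacent (a clique of size 5), so at least 5 colors are needed.
5 colors suffice: A=1, B=2, C=1, D=3, E=5, F=1, G=4, H=2, I=2.
That is already a proper 5-coloring.

Yes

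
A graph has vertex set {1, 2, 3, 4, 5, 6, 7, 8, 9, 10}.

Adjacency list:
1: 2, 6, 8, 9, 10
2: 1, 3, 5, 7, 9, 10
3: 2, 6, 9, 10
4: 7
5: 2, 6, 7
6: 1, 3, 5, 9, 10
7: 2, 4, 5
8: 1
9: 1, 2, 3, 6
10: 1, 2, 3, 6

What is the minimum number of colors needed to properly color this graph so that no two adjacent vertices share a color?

3

1, 6, 10 are mutually adjacent, so at least 3 colors are needed.
A valid assignment using 3 colors: 1=blue, 2=red, 3=blue, 4=red, 5=green, 6=red, 7=blue, 8=red, 9=green, 10=green. Every edge joins two different colors.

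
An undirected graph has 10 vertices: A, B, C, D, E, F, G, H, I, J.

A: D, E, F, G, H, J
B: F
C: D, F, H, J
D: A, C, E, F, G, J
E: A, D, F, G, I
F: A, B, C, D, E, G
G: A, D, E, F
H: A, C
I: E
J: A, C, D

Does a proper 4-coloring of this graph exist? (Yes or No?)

A, D, E, F, G are pairwise adjacent (a clique of size 5), so at least 5 colors are needed.
So 4 colors are not enough.

No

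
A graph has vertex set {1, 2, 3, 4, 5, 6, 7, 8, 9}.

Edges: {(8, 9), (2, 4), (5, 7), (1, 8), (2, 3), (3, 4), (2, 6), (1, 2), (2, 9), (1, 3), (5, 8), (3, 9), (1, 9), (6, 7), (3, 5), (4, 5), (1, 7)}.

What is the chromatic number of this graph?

1, 2, 3, 9 form a clique, so at least 4 colors are needed.
One proper 4-coloring: 1=green, 2=blue, 3=red, 4=green, 5=blue, 6=green, 7=red, 8=red, 9=yellow. Each edge has distinct colors on its endpoints.

4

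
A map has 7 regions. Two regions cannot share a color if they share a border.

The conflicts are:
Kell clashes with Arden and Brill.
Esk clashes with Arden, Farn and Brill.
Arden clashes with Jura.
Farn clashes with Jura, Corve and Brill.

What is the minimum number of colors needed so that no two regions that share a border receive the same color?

Esk, Farn, Brill all conflict with each other, so at least 3 colors are needed.
One proper 3-coloring: Kell=2, Esk=2, Arden=1, Farn=1, Jura=2, Corve=2, Brill=3. No two conflicting regions share a color.

3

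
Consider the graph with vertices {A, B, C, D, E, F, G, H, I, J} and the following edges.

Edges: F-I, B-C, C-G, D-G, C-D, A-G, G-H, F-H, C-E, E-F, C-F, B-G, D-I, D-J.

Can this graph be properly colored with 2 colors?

No

C, D, G are mutually adjacent, so at least 3 colors are needed.
So 2 colors are not enough.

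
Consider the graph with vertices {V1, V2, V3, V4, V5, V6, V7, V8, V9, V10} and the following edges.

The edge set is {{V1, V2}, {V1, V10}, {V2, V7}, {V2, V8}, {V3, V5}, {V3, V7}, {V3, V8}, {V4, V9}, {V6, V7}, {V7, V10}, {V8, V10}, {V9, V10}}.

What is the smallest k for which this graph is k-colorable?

2

V2 and V8 are adjacent, so at least 2 colors are needed.
2 colors suffice: color R → {V2, V3, V4, V6, V10}; color B → {V1, V5, V7, V8, V9}. No two adjacent vertices share a color.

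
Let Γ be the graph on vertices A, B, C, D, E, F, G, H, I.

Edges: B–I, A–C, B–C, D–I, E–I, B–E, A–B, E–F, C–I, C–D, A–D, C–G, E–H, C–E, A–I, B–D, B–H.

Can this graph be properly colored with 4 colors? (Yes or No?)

A, B, C, D, I are pairwise adjacent (a clique of size 5), so at least 5 colors are needed.
So 4 colors are not enough.

No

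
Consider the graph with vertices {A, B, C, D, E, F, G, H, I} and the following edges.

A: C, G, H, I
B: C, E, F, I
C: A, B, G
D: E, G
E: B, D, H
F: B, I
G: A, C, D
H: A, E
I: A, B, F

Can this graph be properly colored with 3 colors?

Yes

The chromatic number is 3. B, F, I form a triangle, so at least 3 colors are needed.
A valid assignment using 3 colors: A=red, B=red, C=blue, D=red, E=blue, F=green, G=green, H=green, I=blue.
That is already a proper 3-coloring.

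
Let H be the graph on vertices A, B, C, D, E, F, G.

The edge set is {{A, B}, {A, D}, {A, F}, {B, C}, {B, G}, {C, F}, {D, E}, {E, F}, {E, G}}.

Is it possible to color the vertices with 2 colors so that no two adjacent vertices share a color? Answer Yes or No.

No

The cycle B-G-E-F-C-B has odd length 5, so it cannot be 2-colored; at least 3 colors are needed.
So 2 colors are not enough.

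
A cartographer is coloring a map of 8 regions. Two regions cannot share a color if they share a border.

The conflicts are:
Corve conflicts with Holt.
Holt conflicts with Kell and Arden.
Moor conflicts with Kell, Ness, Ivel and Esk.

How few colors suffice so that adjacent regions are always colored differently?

2

Moor and Ivel conflict, so at least 2 colors are needed.
2 colors suffice: color 1 → {Holt, Moor}; color 2 → {Corve, Kell, Ness, Arden, Ivel, Esk}. Each listed conflict is separated.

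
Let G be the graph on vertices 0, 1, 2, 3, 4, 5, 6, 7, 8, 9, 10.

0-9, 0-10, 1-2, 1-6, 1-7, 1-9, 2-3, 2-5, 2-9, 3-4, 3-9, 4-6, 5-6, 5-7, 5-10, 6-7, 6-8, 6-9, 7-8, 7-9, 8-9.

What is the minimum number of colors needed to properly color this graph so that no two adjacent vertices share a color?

6, 7, 8, 9 form a clique, so at least 4 colors are needed.
4 colors suffice: color red → {4, 5, 9}; color blue → {2, 6, 10}; color green → {0, 3, 7}; color yellow → {1, 8}. No two adjacent vertices share a color.

4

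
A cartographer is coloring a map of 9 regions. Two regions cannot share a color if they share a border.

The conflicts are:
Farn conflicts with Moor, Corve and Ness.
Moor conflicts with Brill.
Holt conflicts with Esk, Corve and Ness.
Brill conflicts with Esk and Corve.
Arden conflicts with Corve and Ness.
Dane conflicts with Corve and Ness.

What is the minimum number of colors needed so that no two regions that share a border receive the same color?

2

Arden and Ness conflict, so at least 2 colors are needed.
A valid assignment using 2 colors: Farn=2, Moor=1, Holt=2, Brill=2, Esk=1, Arden=2, Dane=2, Corve=1, Ness=1. Each listed conflict is separated.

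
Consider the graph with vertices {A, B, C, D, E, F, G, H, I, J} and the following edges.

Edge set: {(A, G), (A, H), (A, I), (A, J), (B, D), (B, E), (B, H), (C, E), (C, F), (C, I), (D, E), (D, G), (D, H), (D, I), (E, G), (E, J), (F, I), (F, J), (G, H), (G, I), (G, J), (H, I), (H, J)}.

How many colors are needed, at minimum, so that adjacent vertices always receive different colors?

D, G, H, I are pairwise adjacent (a clique of size 4), so at least 4 colors are needed.
4 colors suffice: color 1 → {B, I, J}; color 2 → {F, G}; color 3 → {E, H}; color 4 → {A, C, D}. No two adjacent vertices share a color.

4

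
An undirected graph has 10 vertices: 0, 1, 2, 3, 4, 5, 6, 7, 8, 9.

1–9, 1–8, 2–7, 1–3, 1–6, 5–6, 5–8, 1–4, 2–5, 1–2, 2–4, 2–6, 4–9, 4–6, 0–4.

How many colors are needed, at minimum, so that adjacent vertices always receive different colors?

1, 2, 4, 6 form a clique, so at least 4 colors are needed.
One proper 4-coloring: 0=a, 1=a, 2=b, 3=b, 4=c, 5=a, 6=d, 7=a, 8=b, 9=b. No two adjacent vertices share a color.

4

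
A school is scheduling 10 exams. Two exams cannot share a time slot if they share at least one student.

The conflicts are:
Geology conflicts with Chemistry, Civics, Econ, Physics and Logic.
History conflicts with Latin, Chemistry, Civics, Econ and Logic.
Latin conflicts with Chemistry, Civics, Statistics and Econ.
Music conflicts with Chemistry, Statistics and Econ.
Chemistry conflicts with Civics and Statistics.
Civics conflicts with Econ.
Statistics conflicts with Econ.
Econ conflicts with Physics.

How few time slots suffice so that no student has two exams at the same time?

4

History, Latin, Civics, Econ pairwise conflict, so at least 4 time slots are needed.
4 time slots suffice: Geology=3, History=4, Latin=3, Music=3, Chemistry=1, Civics=2, Statistics=2, Econ=1, Physics=2, Logic=1. Each listed conflict is separated.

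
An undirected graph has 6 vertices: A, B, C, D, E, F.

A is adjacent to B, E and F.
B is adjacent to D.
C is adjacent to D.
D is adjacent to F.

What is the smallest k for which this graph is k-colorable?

D and F are adjacent, so at least 2 colors are needed.
2 colors suffice: color 1 → {A, D}; color 2 → {B, C, E, F}. Each edge has distinct colors on its endpoints.

2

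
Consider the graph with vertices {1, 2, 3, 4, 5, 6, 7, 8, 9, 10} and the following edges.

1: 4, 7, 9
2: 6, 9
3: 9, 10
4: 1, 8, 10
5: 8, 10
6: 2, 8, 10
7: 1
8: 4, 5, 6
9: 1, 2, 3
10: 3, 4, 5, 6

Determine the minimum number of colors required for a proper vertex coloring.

The cycle 3-10-4-1-9-3 has odd length 5, so it cannot be 2-colored; at least 3 colors are needed.
A valid assignment using 3 colors: 1=c, 2=c, 3=b, 4=b, 5=b, 6=b, 7=a, 8=a, 9=a, 10=a. Each edge has distinct colors on its endpoints.

3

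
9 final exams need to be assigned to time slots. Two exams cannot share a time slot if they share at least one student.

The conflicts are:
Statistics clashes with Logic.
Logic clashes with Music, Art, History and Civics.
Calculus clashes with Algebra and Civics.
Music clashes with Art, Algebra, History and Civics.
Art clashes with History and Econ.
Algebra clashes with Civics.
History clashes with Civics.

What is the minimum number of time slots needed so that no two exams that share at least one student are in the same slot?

Logic, Music, Art, History are mutually in conflict, so at least 4 time slots are needed.
4 time slots suffice: time slot 1 → {Statistics, Calculus, Music, Econ}; time slot 2 → {Logic, Algebra}; time slot 3 → {Art, Civics}; time slot 4 → {History}. Each listed conflict is separated.

4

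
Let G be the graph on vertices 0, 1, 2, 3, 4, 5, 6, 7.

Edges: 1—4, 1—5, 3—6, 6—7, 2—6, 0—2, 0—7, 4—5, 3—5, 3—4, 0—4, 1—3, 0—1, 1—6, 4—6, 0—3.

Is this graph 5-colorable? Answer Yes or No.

The chromatic number is 4. 1, 3, 4, 5 are pairwise adjacent (a clique of size 4), so at least 4 colors are needed.
4 colors suffice: color a → {1, 2, 7}; color b → {0, 5, 6}; color c → {4}; color d → {3}.
Since 5 ≥ 4, a proper 5-coloring certainly exists.

Yes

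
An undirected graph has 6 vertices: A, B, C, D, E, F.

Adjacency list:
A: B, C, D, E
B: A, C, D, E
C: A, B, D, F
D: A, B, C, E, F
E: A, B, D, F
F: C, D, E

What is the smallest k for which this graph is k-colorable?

4

A, B, D, E form a clique, so at least 4 colors are needed.
4 colors suffice: color red → {D}; color blue → {C, E}; color green → {A, F}; color yellow → {B}. Each edge has distinct colors on its endpoints.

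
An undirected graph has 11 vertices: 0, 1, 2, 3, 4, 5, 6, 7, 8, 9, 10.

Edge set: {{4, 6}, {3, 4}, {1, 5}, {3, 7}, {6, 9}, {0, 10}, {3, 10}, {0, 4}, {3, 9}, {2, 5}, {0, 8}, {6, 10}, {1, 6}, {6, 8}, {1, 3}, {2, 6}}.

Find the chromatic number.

2 and 6 are adjacent, so at least 2 colors are needed.
2 colors suffice: 0=a, 1=b, 2=b, 3=a, 4=b, 5=a, 6=a, 7=b, 8=b, 9=b, 10=b. Each edge has distinct colors on its endpoints.

2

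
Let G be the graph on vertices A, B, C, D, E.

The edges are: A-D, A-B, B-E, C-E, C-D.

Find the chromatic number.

3

The cycle C-D-A-B-E-C has odd length 5, so it cannot be 2-colored; at least 3 colors are needed.
3 colors suffice: A=red, B=blue, C=green, D=blue, E=red. Each edge has distinct colors on its endpoints.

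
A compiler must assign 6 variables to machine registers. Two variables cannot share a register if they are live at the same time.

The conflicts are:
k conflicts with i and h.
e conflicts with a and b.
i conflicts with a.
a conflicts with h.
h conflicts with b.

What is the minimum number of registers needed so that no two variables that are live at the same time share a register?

2

h and b conflict, so at least 2 registers are needed.
2 registers suffice: register 1 → {k, a, b}; register 2 → {e, i, h}. Every pair that conflicts lands in different registers.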